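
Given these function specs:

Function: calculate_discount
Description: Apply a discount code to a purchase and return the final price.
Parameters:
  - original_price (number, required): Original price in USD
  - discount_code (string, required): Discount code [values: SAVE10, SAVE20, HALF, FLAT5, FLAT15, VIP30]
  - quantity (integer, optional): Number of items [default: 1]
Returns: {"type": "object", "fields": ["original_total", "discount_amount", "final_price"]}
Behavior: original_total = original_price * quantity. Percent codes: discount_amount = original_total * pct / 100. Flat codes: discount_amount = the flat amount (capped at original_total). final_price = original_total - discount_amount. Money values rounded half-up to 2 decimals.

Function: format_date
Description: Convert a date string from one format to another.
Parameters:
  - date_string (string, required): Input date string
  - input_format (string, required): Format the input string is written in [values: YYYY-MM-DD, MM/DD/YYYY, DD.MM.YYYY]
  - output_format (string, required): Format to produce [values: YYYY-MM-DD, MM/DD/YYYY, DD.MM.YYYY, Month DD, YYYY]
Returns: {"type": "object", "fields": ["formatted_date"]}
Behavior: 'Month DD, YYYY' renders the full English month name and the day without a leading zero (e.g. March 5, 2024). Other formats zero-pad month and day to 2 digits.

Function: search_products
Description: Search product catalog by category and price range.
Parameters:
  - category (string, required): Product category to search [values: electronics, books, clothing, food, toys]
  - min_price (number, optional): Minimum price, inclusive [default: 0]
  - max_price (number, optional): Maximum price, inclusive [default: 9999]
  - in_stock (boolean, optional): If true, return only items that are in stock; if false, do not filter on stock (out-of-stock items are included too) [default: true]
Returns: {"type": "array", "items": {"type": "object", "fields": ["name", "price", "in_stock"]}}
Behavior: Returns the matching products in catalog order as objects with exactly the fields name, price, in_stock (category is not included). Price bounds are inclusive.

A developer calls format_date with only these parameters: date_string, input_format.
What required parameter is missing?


Required parameters: date_string, input_format, output_format
Provided: date_string, input_format
Missing: output_format
output_format


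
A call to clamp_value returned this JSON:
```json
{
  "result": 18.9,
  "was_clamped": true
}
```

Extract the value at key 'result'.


18.9


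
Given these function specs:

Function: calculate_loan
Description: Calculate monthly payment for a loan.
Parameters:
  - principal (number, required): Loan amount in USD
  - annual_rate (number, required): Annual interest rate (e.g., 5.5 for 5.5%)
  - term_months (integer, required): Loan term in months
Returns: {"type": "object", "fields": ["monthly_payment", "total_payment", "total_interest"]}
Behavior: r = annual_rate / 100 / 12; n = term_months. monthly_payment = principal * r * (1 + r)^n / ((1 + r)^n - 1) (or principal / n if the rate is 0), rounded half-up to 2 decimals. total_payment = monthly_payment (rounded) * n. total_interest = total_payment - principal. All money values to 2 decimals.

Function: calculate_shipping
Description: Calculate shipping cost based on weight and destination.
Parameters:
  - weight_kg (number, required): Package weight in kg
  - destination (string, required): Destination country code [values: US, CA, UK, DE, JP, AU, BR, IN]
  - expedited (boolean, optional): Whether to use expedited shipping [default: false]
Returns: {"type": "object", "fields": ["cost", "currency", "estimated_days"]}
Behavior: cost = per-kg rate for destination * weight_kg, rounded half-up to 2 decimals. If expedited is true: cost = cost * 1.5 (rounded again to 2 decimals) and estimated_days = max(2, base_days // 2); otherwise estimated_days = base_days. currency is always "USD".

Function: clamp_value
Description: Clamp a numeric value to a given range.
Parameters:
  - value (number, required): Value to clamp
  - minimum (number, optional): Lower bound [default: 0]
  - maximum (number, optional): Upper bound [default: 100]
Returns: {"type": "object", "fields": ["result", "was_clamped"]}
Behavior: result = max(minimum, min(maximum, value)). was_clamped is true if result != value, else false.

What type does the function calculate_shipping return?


The calculate_shipping spec declares Returns: {"type": "object", "fields": ["cost", "currency", "estimated_days"]}
Type:
object


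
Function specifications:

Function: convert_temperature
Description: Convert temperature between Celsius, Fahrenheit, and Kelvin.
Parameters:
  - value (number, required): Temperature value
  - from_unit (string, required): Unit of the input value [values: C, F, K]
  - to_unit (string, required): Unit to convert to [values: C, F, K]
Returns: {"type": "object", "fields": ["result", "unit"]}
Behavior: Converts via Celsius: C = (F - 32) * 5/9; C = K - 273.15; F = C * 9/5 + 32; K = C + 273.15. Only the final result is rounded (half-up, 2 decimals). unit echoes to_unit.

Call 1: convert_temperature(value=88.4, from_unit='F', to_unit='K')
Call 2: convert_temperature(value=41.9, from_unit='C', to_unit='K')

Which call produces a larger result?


Call 1:
  To C: (88.4 - 32) * 5/9 = 31.333333
  To K: 31.333333 + 273.15 = 304.483333
  Round to 2 decimals: 304.48
  -> 304.48 K
Call 2:
  Input already in C: 41.9
  To K: 41.9 + 273.15 = 315.05
  Round to 2 decimals: 315.05
  -> 315.05 K
Call 2 (315.05 K)


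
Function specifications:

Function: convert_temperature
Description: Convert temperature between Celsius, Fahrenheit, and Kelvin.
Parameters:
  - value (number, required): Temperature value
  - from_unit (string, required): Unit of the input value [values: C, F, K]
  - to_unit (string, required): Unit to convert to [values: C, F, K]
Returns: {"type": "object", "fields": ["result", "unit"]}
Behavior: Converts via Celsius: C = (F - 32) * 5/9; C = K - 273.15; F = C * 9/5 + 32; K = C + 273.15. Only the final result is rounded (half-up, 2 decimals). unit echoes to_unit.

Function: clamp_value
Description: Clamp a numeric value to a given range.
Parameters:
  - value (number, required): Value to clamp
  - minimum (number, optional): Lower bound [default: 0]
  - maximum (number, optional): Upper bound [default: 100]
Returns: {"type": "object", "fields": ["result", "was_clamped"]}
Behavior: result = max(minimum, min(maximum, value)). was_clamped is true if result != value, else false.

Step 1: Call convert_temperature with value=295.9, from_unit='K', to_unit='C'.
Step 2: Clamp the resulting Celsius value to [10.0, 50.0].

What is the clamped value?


Step 1: convert_temperature(value=295.9, from_unit=K, to_unit=C)
  To C: 295.9 - 273.15 = 22.75
  Target is C: 22.75
  Round to 2 decimals: 22.75
  -> result = 22.75 C
Step 2: clamp_value(value=22.75, minimum=10.0, maximum=50.0)
  result = max(10.0, min(50.0, 22.75)) = max(10.0, 22.75) = 22.75
  was_clamped = (22.75 != 22.75) = false
  -> result = 22.75
22.75


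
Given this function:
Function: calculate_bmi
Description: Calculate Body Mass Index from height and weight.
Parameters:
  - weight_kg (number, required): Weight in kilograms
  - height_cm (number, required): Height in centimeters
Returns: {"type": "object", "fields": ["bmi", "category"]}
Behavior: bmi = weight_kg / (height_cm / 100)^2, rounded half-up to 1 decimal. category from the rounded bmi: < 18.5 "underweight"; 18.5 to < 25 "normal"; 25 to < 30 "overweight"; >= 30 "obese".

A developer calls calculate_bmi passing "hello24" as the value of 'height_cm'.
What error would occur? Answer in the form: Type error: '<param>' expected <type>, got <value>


Spec: 'height_cm' is declared as number; "hello24" is a string.
Type error: 'height_cm' expected number, got "hello24"


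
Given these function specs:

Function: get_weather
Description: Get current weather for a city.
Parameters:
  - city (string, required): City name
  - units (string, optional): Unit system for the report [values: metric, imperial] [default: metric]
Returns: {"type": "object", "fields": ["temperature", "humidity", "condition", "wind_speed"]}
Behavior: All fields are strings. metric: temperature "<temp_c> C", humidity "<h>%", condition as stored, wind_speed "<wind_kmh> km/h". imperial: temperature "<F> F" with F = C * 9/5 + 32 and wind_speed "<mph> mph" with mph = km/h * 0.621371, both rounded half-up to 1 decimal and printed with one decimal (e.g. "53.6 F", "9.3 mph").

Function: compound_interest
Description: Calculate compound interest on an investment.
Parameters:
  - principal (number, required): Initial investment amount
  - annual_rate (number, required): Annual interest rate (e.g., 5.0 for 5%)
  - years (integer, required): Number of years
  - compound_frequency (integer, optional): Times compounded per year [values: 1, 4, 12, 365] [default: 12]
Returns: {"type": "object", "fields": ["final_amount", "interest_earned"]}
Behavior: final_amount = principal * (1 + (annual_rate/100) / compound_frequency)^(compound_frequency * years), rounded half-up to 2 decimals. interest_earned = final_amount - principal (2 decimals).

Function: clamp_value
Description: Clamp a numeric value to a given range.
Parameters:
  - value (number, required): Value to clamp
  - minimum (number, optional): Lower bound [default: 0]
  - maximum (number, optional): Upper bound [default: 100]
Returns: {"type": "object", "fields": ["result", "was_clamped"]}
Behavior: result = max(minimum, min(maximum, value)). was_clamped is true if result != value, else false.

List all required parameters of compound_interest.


Parameters of compound_interest and their required/optional flag:
  principal: required
  annual_rate: required
  years: required
  compound_frequency: optional
annual_rate, principal, years


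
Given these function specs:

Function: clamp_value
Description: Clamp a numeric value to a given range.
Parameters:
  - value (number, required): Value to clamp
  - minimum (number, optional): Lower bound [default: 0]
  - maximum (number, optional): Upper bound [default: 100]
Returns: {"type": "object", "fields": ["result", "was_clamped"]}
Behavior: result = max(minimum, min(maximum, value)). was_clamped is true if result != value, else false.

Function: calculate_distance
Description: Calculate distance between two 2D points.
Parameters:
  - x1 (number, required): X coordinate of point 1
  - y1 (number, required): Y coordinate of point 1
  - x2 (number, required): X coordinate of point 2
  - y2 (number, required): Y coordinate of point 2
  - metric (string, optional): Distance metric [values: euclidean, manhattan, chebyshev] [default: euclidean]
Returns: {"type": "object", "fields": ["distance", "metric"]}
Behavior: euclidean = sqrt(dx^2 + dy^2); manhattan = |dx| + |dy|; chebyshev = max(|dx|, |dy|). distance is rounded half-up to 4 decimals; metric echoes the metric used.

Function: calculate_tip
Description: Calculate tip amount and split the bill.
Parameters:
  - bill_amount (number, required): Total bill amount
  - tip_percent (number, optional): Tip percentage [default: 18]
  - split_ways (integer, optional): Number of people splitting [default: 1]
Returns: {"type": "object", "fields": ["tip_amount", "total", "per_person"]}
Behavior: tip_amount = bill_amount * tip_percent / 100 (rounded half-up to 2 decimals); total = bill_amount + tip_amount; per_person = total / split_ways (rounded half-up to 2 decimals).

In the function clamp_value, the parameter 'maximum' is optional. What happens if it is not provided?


The clamp_value spec declares:
  - maximum (number, optional): Upper bound [default: 100]
It defaults to 100


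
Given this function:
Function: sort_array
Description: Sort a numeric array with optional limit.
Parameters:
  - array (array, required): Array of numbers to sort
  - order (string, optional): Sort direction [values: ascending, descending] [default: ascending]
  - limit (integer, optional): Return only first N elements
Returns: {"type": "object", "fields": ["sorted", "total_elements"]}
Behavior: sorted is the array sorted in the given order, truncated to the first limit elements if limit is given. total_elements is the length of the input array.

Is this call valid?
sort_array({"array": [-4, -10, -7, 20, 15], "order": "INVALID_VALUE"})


Checking parameter values...
Parameter 'order' has value 'INVALID_VALUE' not in allowed: ascending, descending
Invalid - 'order' must be one of ascending, descending


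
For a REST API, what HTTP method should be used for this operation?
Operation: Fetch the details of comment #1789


GET = read, POST = create, PUT = update/replace, DELETE = remove
This operation is a read.
GET


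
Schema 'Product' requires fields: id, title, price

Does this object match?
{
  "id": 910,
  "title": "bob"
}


Checking required fields...
Missing: price
Invalid - missing required field 'price'


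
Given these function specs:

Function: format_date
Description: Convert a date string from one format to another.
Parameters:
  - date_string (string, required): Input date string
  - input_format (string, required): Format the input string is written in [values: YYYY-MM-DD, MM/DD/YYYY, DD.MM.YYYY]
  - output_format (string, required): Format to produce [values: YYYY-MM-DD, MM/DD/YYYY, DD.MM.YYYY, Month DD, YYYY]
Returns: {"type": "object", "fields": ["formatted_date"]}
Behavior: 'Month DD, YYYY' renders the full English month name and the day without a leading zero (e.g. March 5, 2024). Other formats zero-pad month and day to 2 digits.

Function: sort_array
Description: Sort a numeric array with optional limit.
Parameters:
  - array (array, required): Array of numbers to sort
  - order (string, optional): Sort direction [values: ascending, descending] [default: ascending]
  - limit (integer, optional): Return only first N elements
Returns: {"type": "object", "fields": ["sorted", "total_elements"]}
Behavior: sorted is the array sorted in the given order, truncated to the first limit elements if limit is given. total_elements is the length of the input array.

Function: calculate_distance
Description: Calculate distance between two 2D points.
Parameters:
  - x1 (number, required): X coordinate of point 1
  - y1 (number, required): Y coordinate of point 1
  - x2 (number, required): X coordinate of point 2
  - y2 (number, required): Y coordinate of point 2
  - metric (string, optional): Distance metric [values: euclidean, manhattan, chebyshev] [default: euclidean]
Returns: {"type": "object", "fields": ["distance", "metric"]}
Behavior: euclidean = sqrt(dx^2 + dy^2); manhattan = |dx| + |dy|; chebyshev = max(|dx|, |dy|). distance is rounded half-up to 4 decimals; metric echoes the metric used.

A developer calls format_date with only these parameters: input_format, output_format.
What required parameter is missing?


Required parameters: date_string, input_format, output_format
Provided: input_format, output_format
Missing: date_string
date_string


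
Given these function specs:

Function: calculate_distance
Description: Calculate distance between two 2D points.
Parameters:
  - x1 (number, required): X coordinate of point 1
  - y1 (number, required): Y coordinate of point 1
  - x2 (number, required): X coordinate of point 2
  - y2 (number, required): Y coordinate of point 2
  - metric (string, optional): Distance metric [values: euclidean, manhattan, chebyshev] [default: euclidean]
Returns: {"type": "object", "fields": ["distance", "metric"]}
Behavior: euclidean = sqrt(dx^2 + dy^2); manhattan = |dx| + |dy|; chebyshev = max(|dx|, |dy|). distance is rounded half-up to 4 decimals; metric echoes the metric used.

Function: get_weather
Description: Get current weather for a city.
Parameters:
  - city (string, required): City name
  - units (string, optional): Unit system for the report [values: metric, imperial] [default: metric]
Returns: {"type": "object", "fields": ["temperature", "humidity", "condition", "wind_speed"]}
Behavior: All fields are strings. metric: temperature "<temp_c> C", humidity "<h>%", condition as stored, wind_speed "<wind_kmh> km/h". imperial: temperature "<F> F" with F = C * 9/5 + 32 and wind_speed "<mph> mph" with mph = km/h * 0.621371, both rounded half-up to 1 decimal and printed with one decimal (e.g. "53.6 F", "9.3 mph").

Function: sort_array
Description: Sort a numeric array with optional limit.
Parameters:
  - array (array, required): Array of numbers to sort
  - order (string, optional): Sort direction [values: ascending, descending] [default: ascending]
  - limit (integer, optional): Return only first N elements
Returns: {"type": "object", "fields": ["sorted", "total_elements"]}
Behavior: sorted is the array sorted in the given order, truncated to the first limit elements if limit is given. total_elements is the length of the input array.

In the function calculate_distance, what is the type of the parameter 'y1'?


The calculate_distance spec declares:
  - y1 (number, required): Y coordinate of point 1
Type:
number


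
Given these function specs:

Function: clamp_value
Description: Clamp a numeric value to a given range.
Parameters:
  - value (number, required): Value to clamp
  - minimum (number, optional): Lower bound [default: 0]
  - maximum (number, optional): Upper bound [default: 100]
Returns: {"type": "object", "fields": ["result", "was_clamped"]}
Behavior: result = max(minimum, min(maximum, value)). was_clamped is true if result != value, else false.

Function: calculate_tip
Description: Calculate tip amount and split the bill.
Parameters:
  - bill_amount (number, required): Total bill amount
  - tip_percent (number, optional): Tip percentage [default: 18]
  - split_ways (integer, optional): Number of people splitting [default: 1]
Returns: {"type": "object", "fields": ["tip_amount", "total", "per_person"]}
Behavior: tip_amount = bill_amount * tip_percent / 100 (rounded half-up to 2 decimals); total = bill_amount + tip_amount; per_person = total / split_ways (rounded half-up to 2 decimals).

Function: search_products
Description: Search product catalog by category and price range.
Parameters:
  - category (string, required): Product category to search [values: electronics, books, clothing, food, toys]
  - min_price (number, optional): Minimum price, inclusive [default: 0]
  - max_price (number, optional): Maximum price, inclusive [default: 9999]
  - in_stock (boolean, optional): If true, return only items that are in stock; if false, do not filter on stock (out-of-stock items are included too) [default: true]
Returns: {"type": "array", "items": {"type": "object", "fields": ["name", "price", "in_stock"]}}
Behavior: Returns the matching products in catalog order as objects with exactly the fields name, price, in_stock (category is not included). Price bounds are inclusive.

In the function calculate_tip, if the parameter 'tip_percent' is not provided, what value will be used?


The calculate_tip spec declares:
  - tip_percent (number, optional): Tip percentage [default: 18]
Default:
18


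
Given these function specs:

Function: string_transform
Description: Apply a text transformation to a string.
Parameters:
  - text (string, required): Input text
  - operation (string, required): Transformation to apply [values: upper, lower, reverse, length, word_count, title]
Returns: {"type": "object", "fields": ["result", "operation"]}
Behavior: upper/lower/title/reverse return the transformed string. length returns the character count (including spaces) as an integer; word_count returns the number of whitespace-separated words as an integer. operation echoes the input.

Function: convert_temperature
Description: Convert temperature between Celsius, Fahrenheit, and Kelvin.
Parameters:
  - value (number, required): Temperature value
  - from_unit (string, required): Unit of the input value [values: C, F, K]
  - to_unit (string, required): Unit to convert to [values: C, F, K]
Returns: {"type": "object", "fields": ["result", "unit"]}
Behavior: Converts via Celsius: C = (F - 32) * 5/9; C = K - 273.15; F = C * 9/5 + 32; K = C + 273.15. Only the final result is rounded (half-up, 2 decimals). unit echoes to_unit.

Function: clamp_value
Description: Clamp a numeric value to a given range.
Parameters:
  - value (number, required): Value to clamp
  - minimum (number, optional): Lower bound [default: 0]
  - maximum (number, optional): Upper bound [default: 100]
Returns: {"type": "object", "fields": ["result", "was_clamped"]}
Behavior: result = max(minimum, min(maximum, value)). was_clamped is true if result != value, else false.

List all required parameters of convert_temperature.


Parameters of convert_temperature and their required/optional flag:
  value: required
  from_unit: required
  to_unit: required
from_unit, to_unit, value


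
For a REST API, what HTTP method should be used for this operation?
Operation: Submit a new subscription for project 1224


GET = read, POST = create, PUT = update/replace, DELETE = remove
This operation is a create.
POST


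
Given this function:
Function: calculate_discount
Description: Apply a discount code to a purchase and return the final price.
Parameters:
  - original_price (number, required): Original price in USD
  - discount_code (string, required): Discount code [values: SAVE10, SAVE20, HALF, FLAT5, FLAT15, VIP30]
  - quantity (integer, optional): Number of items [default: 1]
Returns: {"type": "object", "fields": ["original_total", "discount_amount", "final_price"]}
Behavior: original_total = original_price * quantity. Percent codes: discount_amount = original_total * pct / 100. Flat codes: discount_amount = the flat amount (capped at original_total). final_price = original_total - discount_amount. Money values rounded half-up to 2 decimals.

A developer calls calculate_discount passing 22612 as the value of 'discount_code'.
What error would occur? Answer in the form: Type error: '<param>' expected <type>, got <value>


Spec: 'discount_code' is declared as string; 22612 is an integer.
Type error: 'discount_code' expected string, got 22612


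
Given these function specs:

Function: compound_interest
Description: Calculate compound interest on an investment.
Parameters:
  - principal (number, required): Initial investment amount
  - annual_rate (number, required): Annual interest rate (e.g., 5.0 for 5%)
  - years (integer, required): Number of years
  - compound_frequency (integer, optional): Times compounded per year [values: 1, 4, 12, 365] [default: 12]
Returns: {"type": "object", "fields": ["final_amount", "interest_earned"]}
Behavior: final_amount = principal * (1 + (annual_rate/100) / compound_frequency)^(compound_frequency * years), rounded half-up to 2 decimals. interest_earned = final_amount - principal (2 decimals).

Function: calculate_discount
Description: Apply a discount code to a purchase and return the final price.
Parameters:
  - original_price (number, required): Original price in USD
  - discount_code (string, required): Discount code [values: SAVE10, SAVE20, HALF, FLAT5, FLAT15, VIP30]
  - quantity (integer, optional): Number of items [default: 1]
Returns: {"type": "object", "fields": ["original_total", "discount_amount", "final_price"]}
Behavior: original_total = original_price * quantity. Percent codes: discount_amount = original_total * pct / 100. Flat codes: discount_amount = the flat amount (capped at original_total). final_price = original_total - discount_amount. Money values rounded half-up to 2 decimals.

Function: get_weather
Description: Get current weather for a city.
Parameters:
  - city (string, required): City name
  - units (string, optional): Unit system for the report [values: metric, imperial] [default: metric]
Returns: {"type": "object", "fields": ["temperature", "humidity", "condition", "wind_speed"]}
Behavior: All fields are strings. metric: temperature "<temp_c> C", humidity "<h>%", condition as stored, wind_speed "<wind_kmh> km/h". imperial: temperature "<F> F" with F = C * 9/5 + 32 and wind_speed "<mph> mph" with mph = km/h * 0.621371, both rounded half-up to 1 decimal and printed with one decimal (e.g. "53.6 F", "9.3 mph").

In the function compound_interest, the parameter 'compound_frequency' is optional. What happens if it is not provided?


The compound_interest spec declares:
  - compound_frequency (integer, optional): Times compounded per year [values: 1, 4, 12, 365] [default: 12]
It defaults to 12


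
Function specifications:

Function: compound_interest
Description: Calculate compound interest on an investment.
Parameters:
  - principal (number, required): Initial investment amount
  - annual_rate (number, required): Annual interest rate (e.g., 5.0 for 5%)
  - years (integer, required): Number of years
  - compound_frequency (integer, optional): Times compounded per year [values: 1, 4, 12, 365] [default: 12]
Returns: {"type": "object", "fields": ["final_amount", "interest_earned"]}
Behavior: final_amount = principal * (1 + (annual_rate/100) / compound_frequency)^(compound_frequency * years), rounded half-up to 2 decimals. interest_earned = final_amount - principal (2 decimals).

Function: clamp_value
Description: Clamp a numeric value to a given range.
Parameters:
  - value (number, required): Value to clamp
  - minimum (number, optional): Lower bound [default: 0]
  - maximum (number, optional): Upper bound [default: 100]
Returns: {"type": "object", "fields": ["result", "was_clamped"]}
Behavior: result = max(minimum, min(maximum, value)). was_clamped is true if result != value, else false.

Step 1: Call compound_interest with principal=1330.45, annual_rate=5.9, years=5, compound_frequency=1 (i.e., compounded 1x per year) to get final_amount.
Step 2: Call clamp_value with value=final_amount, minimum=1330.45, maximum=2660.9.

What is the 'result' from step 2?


Step 1: compound_interest
  rate per period = 5.9/100/1 = 0.059 (keep full precision); periods = 1 * 5 = 5
  (1 + 0.059)^5 = 1.33192509
  final_amount = 1330.45 * 1.33192509 = 1772.059738 -> 1772.06
  interest_earned = 1772.06 - 1330.45 = 441.61
  -> final_amount = 1772.06
Step 2: clamp_value(value=1772.06, minimum=1330.45, maximum=2660.9)
  result = max(1330.45, min(2660.9, 1772.06)) = max(1330.45, 1772.06) = 1772.06
  was_clamped = (1772.06 != 1772.06) = false
  -> result = 1772.06
1772.06


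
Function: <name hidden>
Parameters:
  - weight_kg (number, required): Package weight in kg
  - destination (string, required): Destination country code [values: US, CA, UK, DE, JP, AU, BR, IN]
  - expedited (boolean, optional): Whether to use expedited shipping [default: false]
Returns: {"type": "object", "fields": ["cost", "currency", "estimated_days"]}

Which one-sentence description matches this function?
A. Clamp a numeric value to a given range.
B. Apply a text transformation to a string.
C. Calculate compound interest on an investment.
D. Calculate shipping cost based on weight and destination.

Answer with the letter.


Parameters weight_kg, destination, expedited and return ["cost", "currency", "estimated_days"] fit: Calculate shipping cost based on weight and destination.
D


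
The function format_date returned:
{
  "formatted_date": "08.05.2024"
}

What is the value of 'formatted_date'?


08.05.2024


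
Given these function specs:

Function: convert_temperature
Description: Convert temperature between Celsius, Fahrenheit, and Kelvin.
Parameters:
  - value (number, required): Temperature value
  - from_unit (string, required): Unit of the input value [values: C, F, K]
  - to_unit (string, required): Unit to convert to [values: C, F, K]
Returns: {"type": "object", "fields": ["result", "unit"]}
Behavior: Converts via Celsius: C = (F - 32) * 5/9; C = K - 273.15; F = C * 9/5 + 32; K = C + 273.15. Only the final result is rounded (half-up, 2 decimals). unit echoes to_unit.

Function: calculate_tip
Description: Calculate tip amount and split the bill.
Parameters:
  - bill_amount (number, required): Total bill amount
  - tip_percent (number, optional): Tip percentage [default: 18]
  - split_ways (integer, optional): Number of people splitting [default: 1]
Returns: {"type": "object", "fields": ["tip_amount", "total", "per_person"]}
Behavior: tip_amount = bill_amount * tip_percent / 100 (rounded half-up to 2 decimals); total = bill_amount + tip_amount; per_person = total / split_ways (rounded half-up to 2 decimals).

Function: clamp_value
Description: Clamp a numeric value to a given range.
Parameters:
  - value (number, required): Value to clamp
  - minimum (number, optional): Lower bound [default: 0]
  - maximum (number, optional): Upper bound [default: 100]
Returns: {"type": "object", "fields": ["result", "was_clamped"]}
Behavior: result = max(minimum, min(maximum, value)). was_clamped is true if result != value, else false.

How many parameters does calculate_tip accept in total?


Parameters of calculate_tip: bill_amount (required), tip_percent (optional), split_ways (optional)
Total:
3


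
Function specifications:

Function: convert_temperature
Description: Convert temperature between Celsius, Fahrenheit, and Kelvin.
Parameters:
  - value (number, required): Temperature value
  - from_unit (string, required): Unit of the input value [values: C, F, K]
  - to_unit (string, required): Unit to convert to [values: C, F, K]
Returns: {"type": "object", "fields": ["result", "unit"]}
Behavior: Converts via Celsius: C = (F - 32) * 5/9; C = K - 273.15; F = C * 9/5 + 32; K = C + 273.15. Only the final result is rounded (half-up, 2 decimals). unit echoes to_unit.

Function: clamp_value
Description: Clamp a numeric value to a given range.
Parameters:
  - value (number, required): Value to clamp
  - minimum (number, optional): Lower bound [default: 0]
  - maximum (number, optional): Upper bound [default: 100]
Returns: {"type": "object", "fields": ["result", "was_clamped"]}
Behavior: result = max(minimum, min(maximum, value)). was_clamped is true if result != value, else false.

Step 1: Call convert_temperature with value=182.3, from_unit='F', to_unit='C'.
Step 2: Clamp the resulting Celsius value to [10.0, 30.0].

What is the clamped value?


Step 1: convert_temperature(value=182.3, from_unit=F, to_unit=C)
  To C: (182.3 - 32) * 5/9 = 83.5
  Target is C: 83.5
  Round to 2 decimals: 83.5
  -> result = 83.5 C
Step 2: clamp_value(value=83.5, minimum=10.0, maximum=30.0)
  result = max(10.0, min(30.0, 83.5)) = max(10.0, 30.0) = 30.0
  was_clamped = (30.0 != 83.5) = true
  -> result = 30.0
30.0


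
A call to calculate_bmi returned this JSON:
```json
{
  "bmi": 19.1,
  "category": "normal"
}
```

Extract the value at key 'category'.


normal


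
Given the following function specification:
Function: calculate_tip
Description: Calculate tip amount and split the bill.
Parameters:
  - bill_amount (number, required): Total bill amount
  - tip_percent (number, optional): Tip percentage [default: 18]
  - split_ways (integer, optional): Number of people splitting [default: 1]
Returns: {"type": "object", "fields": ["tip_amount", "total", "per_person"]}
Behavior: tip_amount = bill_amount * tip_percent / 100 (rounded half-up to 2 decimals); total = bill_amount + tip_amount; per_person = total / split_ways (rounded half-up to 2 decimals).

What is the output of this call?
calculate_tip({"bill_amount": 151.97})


Defaults applied: tip_percent=18, split_ways=1
tip_amount = 151.97 * 18/100 = 27.3546 -> 27.35
total = 151.97 + 27.35 = 179.32
per_person = 179.32 / 1 = 179.32 -> 179.32
Output:
{"tip_amount": 27.35, "total": 179.32, "per_person": 179.32}


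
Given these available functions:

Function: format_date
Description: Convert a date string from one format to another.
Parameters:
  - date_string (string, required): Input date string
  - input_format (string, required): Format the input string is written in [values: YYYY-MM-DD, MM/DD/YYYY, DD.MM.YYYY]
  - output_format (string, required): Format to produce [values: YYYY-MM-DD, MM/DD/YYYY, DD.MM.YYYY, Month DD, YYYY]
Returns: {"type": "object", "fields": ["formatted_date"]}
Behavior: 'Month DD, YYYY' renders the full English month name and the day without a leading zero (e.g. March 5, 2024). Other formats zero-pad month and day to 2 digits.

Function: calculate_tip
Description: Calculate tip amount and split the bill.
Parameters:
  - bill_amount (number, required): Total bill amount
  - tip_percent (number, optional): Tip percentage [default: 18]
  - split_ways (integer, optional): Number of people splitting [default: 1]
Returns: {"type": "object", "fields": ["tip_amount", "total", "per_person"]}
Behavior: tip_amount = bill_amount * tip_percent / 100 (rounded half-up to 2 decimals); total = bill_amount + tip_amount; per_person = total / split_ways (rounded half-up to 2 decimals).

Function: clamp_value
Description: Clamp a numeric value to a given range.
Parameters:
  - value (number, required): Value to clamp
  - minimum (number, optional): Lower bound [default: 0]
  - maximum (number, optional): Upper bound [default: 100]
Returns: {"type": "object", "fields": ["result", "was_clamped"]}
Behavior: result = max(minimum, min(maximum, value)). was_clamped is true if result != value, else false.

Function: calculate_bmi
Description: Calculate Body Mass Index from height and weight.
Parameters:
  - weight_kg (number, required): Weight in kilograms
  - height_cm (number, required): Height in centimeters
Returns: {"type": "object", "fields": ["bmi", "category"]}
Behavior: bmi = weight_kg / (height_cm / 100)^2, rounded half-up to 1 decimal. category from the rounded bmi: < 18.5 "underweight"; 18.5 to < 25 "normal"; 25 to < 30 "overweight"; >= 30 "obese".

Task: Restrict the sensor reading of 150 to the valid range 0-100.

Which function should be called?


The task needs a function whose description is: Clamp a numeric value to a given range.
clamp_value


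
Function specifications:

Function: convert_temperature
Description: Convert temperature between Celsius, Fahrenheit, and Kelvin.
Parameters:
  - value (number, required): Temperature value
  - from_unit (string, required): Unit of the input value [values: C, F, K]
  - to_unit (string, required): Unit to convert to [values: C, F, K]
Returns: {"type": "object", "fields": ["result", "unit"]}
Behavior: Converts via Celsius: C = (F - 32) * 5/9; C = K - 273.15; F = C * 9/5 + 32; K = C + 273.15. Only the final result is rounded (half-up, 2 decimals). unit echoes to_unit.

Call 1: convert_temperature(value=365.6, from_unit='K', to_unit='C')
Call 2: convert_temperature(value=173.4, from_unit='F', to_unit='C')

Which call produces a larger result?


Call 1:
  To C: 365.6 - 273.15 = 92.45
  Target is C: 92.45
  Round to 2 decimals: 92.45
  -> 92.45 C
Call 2:
  To C: (173.4 - 32) * 5/9 = 78.555556
  Target is C: 78.555556
  Round to 2 decimals: 78.56
  -> 78.56 C
Call 1 (92.45 C)


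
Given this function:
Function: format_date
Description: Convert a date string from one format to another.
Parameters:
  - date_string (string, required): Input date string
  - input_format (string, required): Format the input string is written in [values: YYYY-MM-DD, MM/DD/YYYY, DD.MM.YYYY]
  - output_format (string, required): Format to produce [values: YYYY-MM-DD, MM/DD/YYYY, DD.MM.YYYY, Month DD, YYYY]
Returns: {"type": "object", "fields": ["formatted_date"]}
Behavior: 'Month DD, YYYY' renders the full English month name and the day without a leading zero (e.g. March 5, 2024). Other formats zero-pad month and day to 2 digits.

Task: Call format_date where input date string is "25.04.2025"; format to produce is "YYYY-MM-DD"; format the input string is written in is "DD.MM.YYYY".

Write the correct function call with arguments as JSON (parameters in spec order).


Mapping each described value to its parameter name:
  'Input date string' -> date_string = "25.04.2025"
  'Format to produce' -> output_format = "YYYY-MM-DD"
  'Format the input string is written in' -> input_format = "DD.MM.YYYY"
format_date({"date_string": "25.04.2025", "input_format": "DD.MM.YYYY", "output_format": "YYYY-MM-DD"})


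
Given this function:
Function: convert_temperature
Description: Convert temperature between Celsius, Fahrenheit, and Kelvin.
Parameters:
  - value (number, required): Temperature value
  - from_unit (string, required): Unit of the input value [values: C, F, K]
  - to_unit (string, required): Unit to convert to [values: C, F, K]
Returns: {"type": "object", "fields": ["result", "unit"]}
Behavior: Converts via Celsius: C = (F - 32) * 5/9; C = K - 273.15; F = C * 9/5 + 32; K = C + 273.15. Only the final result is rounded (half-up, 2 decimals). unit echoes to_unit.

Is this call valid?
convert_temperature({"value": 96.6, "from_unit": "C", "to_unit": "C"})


Checking all required parameters present and types match... All valid.
Valid


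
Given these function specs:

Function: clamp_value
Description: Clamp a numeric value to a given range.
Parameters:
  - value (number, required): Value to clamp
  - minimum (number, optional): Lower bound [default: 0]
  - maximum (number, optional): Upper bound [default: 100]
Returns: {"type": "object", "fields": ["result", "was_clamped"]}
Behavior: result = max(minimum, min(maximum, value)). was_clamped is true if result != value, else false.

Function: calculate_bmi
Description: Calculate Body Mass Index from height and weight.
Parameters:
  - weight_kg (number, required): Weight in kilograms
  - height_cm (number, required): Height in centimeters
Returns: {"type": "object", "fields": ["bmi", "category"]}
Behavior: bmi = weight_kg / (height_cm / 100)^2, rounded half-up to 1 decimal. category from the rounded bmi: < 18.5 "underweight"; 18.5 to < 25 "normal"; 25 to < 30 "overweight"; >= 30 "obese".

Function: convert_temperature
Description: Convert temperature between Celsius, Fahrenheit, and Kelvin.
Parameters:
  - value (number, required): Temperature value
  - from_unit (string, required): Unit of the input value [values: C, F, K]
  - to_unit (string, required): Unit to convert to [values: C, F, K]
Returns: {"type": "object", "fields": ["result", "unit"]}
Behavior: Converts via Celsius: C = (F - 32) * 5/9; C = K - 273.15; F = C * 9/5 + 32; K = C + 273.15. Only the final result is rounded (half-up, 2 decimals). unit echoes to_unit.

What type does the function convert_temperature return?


The convert_temperature spec declares Returns: {"type": "object", "fields": ["result", "unit"]}
Type:
object


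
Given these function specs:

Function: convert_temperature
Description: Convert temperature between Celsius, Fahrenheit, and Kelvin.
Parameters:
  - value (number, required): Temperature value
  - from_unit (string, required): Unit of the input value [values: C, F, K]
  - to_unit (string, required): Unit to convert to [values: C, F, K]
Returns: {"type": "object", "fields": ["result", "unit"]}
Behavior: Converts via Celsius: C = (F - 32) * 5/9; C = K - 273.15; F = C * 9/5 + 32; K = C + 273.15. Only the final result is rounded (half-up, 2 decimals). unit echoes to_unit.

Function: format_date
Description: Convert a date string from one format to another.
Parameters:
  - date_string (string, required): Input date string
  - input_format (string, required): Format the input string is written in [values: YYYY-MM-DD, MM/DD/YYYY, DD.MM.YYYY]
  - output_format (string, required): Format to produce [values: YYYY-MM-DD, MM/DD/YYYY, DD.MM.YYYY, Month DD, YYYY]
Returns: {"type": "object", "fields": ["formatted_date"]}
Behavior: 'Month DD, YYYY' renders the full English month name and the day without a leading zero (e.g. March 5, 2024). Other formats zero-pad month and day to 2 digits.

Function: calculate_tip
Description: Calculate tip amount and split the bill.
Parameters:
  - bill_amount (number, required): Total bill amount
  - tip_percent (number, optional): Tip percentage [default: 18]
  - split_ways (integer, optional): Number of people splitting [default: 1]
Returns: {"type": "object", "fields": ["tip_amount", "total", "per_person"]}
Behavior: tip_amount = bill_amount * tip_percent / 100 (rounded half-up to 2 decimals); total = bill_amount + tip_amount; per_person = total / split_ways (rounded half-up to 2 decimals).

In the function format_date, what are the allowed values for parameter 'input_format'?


The format_date spec declares:
  - input_format (string, required): Format the input string is written in [values: YYYY-MM-DD, MM/DD/YYYY, DD.MM.YYYY]
Allowed values:
YYYY-MM-DD, MM/DD/YYYY, DD.MM.YYYY
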